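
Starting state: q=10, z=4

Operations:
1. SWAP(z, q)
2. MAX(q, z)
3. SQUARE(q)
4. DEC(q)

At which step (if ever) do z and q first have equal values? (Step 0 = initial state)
Step 2

z and q first become equal after step 2.

Comparing values at each step:
Initial: z=4, q=10
After step 1: z=10, q=4
After step 2: z=10, q=10 ← equal!
After step 3: z=10, q=100
After step 4: z=10, q=99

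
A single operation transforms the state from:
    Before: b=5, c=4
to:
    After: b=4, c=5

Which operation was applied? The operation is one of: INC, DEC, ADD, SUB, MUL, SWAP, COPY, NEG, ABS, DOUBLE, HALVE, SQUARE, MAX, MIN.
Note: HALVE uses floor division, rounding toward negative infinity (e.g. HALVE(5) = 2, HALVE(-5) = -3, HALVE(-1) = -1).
SWAP(c, b)

Analyzing the change:
Before: b=5, c=4
After: b=4, c=5
Variable c changed from 4 to 5
Variable b changed from 5 to 4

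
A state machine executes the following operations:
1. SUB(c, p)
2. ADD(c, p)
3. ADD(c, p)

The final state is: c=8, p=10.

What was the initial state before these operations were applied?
c=-2, p=10

Working backwards:
Final state: c=8, p=10
Before step 3 (ADD(c, p)): c=-2, p=10
Before step 2 (ADD(c, p)): c=-12, p=10
Before step 1 (SUB(c, p)): c=-2, p=10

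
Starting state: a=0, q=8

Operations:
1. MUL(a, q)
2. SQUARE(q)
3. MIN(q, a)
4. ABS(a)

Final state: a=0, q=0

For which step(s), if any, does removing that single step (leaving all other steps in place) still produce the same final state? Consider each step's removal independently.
Step(s) 1, 2, 4

Testing removal of each single step:
Without step 1: final = a=0, q=0 (same)
Without step 2: final = a=0, q=0 (same)
Without step 3: final = a=0, q=64 (different)
Without step 4: final = a=0, q=0 (same)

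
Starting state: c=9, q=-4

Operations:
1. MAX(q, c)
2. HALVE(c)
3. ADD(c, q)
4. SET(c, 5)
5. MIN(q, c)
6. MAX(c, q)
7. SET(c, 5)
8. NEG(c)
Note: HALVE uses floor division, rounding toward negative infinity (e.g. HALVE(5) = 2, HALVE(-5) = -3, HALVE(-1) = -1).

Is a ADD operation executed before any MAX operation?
No

First ADD: step 3
First MAX: step 1
Since 3 > 1, MAX comes first.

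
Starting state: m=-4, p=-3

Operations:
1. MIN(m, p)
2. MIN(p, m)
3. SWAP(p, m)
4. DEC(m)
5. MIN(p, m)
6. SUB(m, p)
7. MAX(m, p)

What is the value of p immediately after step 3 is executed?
p = -4

Tracing p through execution:
Initial: p = -3
After step 1 (MIN(m, p)): p = -3
After step 2 (MIN(p, m)): p = -4
After step 3 (SWAP(p, m)): p = -4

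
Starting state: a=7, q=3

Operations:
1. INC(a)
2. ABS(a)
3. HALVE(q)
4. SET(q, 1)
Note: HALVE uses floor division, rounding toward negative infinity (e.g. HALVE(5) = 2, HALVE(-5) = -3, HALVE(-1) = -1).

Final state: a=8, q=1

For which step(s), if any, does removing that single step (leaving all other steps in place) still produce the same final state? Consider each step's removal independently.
Step(s) 2, 3, 4

Testing removal of each single step:
Without step 1: final = a=7, q=1 (different)
Without step 2: final = a=8, q=1 (same)
Without step 3: final = a=8, q=1 (same)
Without step 4: final = a=8, q=1 (same)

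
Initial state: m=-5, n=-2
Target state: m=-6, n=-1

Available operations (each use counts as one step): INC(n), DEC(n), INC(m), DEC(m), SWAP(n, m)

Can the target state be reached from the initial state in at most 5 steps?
Yes

Path (2 steps): INC(n) → DEC(m)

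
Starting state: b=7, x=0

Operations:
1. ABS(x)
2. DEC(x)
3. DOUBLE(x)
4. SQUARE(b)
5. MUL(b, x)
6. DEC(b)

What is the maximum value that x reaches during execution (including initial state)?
0

Values of x at each step:
Initial: x = 0 ← maximum
After step 1: x = 0
After step 2: x = -1
After step 3: x = -2
After step 4: x = -2
After step 5: x = -2
After step 6: x = -2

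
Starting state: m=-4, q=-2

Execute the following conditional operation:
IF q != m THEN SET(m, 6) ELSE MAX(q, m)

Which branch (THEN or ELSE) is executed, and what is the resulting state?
Branch: THEN, Final state: m=6, q=-2

Evaluating condition: q != m
q = -2, m = -4
Condition is True, so THEN branch executes
After SET(m, 6): m=6, q=-2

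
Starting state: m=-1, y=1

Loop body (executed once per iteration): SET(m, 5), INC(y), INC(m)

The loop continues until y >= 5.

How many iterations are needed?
4

Tracing iterations:
Initial: m=-1, y=1
After iteration 1: m=6, y=2
After iteration 2: m=6, y=3
After iteration 3: m=6, y=4
After iteration 4: m=6, y=5
y >= 5 now holds, so the loop exits after 4 iterations.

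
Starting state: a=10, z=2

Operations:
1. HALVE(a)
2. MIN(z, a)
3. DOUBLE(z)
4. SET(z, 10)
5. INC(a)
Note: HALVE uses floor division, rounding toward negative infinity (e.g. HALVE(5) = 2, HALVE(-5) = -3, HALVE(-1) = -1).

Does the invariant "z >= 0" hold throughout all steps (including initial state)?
Yes

The invariant holds at every step.

State at each step:
Initial: a=10, z=2
After step 1: a=5, z=2
After step 2: a=5, z=2
After step 3: a=5, z=4
After step 4: a=5, z=10
After step 5: a=6, z=10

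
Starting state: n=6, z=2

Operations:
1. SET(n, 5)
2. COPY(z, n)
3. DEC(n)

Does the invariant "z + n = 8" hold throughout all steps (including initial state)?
No, violated after step 1

The invariant is violated after step 1.

State at each step:
Initial: n=6, z=2
After step 1: n=5, z=2
After step 2: n=5, z=5
After step 3: n=4, z=5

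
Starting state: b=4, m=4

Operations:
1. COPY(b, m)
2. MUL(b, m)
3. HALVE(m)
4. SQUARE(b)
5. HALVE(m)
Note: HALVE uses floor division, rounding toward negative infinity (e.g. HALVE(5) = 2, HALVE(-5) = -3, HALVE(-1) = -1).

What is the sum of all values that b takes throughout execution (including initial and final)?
552

Values of b at each step:
Initial: b = 4
After step 1: b = 4
After step 2: b = 16
After step 3: b = 16
After step 4: b = 256
After step 5: b = 256
Sum = 4 + 4 + 16 + 16 + 256 + 256 = 552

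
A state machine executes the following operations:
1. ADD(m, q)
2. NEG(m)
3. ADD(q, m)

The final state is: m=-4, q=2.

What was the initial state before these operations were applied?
m=-2, q=6

Working backwards:
Final state: m=-4, q=2
Before step 3 (ADD(q, m)): m=-4, q=6
Before step 2 (NEG(m)): m=4, q=6
Before step 1 (ADD(m, q)): m=-2, q=6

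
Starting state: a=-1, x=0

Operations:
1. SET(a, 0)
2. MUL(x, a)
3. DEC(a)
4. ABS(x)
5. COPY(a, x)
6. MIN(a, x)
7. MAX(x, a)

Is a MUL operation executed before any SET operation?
No

First MUL: step 2
First SET: step 1
Since 2 > 1, SET comes first.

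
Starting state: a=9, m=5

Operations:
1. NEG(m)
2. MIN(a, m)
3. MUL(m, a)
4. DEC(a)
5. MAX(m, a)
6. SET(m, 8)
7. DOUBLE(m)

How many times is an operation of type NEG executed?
1

Counting NEG operations:
Step 1: NEG(m) ← NEG
Total: 1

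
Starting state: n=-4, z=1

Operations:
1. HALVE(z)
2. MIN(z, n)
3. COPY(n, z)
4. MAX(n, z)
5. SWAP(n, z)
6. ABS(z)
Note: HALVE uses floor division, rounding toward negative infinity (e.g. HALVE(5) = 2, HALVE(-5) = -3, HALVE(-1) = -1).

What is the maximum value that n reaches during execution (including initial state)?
-4

Values of n at each step:
Initial: n = -4 ← maximum
After step 1: n = -4
After step 2: n = -4
After step 3: n = -4
After step 4: n = -4
After step 5: n = -4
After step 6: n = -4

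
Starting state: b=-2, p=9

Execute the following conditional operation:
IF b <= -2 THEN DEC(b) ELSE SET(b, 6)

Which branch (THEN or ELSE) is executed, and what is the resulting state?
Branch: THEN, Final state: b=-3, p=9

Evaluating condition: b <= -2
b = -2
Condition is True, so THEN branch executes
After DEC(b): b=-3, p=9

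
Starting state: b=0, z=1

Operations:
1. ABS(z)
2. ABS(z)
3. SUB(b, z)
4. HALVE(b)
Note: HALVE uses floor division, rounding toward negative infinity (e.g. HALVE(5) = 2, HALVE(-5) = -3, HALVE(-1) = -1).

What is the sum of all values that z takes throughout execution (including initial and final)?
5

Values of z at each step:
Initial: z = 1
After step 1: z = 1
After step 2: z = 1
After step 3: z = 1
After step 4: z = 1
Sum = 1 + 1 + 1 + 1 + 1 = 5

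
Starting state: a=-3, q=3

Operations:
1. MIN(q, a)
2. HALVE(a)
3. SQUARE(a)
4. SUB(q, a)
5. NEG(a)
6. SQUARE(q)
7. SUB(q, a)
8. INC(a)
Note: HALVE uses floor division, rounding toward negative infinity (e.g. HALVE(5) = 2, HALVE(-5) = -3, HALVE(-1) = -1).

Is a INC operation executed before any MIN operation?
No

First INC: step 8
First MIN: step 1
Since 8 > 1, MIN comes first.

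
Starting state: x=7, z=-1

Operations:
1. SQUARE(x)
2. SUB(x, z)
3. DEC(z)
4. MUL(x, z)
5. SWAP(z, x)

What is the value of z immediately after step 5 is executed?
z = -100

Tracing z through execution:
Initial: z = -1
After step 1 (SQUARE(x)): z = -1
After step 2 (SUB(x, z)): z = -1
After step 3 (DEC(z)): z = -2
After step 4 (MUL(x, z)): z = -2
After step 5 (SWAP(z, x)): z = -100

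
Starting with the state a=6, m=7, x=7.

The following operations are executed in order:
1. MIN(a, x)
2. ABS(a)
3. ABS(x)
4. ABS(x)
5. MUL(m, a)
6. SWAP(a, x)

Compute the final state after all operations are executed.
{a: 7, m: 42, x: 6}

Step-by-step execution:
Initial: a=6, m=7, x=7
After step 1 (MIN(a, x)): a=6, m=7, x=7
After step 2 (ABS(a)): a=6, m=7, x=7
After step 3 (ABS(x)): a=6, m=7, x=7
After step 4 (ABS(x)): a=6, m=7, x=7
After step 5 (MUL(m, a)): a=6, m=42, x=7
After step 6 (SWAP(a, x)): a=7, m=42, x=6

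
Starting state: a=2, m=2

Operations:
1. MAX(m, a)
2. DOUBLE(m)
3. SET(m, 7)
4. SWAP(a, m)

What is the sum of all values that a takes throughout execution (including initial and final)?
15

Values of a at each step:
Initial: a = 2
After step 1: a = 2
After step 2: a = 2
After step 3: a = 2
After step 4: a = 7
Sum = 2 + 2 + 2 + 2 + 7 = 15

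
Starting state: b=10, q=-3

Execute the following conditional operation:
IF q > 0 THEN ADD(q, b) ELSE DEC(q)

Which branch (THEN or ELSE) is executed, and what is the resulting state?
Branch: ELSE, Final state: b=10, q=-4

Evaluating condition: q > 0
q = -3
Condition is False, so ELSE branch executes
After DEC(q): b=10, q=-4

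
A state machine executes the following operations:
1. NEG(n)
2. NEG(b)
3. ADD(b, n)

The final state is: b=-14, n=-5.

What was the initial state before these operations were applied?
b=9, n=5

Working backwards:
Final state: b=-14, n=-5
Before step 3 (ADD(b, n)): b=-9, n=-5
Before step 2 (NEG(b)): b=9, n=-5
Before step 1 (NEG(n)): b=9, n=5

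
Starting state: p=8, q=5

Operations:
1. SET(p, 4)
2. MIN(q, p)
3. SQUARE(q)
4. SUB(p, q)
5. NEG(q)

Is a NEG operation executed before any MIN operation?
No

First NEG: step 5
First MIN: step 2
Since 5 > 2, MIN comes first.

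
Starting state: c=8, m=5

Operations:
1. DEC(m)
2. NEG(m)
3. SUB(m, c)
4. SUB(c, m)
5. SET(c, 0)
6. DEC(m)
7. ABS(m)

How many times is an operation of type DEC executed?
2

Counting DEC operations:
Step 1: DEC(m) ← DEC
Step 6: DEC(m) ← DEC
Total: 2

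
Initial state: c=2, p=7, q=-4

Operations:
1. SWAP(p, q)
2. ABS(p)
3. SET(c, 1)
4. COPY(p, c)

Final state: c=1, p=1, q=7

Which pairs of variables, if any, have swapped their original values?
None

Comparing initial and final values:
c: 2 → 1
p: 7 → 1
q: -4 → 7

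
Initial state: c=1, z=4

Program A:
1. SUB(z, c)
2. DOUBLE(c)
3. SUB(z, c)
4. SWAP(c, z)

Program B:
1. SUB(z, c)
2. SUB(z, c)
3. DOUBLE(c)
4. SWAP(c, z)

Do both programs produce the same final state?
No

Program A final state: c=1, z=2
Program B final state: c=2, z=2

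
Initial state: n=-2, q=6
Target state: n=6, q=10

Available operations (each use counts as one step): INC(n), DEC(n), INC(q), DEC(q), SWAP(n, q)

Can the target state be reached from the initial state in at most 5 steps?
No

The target state cannot be reached within 5 steps.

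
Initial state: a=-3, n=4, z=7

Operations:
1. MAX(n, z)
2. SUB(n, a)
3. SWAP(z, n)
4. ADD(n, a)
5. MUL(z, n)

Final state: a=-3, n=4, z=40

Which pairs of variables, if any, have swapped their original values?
None

Comparing initial and final values:
z: 7 → 40
a: -3 → -3
n: 4 → 4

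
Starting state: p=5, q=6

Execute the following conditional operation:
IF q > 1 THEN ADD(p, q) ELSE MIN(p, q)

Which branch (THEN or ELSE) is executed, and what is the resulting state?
Branch: THEN, Final state: p=11, q=6

Evaluating condition: q > 1
q = 6
Condition is True, so THEN branch executes
After ADD(p, q): p=11, q=6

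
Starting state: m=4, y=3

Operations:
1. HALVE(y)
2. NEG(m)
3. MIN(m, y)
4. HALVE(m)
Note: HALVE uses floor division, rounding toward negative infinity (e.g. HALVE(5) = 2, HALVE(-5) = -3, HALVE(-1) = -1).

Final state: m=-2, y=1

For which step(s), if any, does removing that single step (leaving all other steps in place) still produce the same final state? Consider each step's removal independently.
Step(s) 3

Testing removal of each single step:
Without step 1: final = m=-2, y=3 (different)
Without step 2: final = m=0, y=1 (different)
Without step 3: final = m=-2, y=1 (same)
Without step 4: final = m=-4, y=1 (different)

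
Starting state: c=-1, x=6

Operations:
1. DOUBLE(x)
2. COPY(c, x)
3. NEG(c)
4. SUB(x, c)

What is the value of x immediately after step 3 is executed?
x = 12

Tracing x through execution:
Initial: x = 6
After step 1 (DOUBLE(x)): x = 12
After step 2 (COPY(c, x)): x = 12
After step 3 (NEG(c)): x = 12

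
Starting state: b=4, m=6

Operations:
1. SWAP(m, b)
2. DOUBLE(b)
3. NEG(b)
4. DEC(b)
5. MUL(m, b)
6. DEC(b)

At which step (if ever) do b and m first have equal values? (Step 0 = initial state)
Never

b and m never become equal during execution.

Comparing values at each step:
Initial: b=4, m=6
After step 1: b=6, m=4
After step 2: b=12, m=4
After step 3: b=-12, m=4
After step 4: b=-13, m=4
After step 5: b=-13, m=-52
After step 6: b=-14, m=-52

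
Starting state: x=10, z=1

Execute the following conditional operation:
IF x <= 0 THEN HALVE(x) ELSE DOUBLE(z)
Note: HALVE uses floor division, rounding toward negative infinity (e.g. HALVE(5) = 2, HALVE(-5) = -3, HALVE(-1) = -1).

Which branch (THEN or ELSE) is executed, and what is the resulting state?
Branch: ELSE, Final state: x=10, z=2

Evaluating condition: x <= 0
x = 10
Condition is False, so ELSE branch executes
After DOUBLE(z): x=10, z=2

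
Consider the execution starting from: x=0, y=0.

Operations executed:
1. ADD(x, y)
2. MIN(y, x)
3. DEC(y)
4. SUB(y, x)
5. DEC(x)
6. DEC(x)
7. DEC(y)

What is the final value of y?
y = -2

Tracing execution:
Step 1: ADD(x, y) → y = 0
Step 2: MIN(y, x) → y = 0
Step 3: DEC(y) → y = -1
Step 4: SUB(y, x) → y = -1
Step 5: DEC(x) → y = -1
Step 6: DEC(x) → y = -1
Step 7: DEC(y) → y = -2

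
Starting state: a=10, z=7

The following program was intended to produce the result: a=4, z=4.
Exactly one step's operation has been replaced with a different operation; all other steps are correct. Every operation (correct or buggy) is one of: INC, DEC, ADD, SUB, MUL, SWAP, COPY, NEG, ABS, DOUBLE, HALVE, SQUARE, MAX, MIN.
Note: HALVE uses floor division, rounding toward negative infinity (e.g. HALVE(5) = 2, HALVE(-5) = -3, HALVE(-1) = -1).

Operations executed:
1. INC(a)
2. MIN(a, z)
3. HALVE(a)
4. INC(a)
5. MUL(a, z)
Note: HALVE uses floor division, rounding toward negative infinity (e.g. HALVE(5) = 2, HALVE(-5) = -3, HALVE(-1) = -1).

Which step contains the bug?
Step 5

Trace with buggy code:
Initial: a=10, z=7
After step 1: a=11, z=7
After step 2: a=7, z=7
After step 3: a=3, z=7
After step 4: a=4, z=7
After step 5: a=28, z=7
Actual final a=28, z=7 ≠ expected a=4, z=4.
Step 5 is the only position where a single-operation replacement can produce the expected result.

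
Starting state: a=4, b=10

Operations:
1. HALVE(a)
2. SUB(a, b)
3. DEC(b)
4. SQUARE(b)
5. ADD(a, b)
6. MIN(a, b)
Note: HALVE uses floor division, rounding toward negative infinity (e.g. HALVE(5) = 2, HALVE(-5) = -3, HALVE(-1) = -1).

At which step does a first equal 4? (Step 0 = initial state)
Step 0

Tracing a:
Initial: a = 4 ← first occurrence
After step 1: a = 2
After step 2: a = -8
After step 3: a = -8
After step 4: a = -8
After step 5: a = 73
After step 6: a = 73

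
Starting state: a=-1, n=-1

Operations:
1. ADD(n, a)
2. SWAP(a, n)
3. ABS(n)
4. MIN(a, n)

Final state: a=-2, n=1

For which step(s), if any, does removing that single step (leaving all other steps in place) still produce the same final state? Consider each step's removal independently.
Step(s) 4

Testing removal of each single step:
Without step 1: final = a=-1, n=1 (different)
Without step 2: final = a=-1, n=2 (different)
Without step 3: final = a=-2, n=-1 (different)
Without step 4: final = a=-2, n=1 (same)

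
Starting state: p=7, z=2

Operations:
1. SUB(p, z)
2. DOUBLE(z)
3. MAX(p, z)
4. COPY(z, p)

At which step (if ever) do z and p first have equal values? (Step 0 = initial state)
Step 4

z and p first become equal after step 4.

Comparing values at each step:
Initial: z=2, p=7
After step 1: z=2, p=5
After step 2: z=4, p=5
After step 3: z=4, p=5
After step 4: z=5, p=5 ← equal!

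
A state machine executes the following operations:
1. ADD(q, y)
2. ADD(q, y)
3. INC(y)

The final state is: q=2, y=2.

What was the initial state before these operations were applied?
q=0, y=1

Working backwards:
Final state: q=2, y=2
Before step 3 (INC(y)): q=2, y=1
Before step 2 (ADD(q, y)): q=1, y=1
Before step 1 (ADD(q, y)): q=0, y=1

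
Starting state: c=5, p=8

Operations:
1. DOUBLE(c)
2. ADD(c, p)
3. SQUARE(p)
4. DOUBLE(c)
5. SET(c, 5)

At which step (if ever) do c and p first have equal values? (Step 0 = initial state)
Never

c and p never become equal during execution.

Comparing values at each step:
Initial: c=5, p=8
After step 1: c=10, p=8
After step 2: c=18, p=8
After step 3: c=18, p=64
After step 4: c=36, p=64
After step 5: c=5, p=64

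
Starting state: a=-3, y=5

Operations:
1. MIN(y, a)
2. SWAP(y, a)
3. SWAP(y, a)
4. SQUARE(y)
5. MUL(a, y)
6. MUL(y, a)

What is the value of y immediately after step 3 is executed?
y = -3

Tracing y through execution:
Initial: y = 5
After step 1 (MIN(y, a)): y = -3
After step 2 (SWAP(y, a)): y = -3
After step 3 (SWAP(y, a)): y = -3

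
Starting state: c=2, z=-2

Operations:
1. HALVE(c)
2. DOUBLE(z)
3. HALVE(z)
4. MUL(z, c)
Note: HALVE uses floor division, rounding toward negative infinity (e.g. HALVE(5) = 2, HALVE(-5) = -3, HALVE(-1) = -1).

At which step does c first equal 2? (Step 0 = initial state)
Step 0

Tracing c:
Initial: c = 2 ← first occurrence
After step 1: c = 1
After step 2: c = 1
After step 3: c = 1
After step 4: c = 1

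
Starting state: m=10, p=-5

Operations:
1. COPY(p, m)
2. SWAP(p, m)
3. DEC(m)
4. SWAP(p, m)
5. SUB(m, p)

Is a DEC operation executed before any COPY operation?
No

First DEC: step 3
First COPY: step 1
Since 3 > 1, COPY comes first.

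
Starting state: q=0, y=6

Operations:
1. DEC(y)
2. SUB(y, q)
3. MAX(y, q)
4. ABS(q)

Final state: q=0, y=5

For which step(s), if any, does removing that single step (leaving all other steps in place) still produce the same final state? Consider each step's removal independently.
Step(s) 2, 3, 4

Testing removal of each single step:
Without step 1: final = q=0, y=6 (different)
Without step 2: final = q=0, y=5 (same)
Without step 3: final = q=0, y=5 (same)
Without step 4: final = q=0, y=5 (same)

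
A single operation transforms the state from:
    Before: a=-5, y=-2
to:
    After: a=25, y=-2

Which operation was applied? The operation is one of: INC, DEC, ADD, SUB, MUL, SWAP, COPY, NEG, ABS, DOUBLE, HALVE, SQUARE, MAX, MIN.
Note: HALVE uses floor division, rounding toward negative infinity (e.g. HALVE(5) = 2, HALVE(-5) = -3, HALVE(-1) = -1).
SQUARE(a)

Analyzing the change:
Before: a=-5, y=-2
After: a=25, y=-2
Variable a changed from -5 to 25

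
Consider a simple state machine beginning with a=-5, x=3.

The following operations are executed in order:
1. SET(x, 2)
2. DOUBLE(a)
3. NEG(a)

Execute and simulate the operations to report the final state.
{a: 10, x: 2}

Step-by-step execution:
Initial: a=-5, x=3
After step 1 (SET(x, 2)): a=-5, x=2
After step 2 (DOUBLE(a)): a=-10, x=2
After step 3 (NEG(a)): a=10, x=2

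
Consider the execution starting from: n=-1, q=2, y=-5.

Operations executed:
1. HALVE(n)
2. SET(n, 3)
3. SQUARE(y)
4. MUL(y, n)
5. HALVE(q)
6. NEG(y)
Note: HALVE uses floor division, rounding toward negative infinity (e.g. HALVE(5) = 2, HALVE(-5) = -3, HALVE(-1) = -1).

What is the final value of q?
q = 1

Tracing execution:
Step 1: HALVE(n) → q = 2
Step 2: SET(n, 3) → q = 2
Step 3: SQUARE(y) → q = 2
Step 4: MUL(y, n) → q = 2
Step 5: HALVE(q) → q = 1
Step 6: NEG(y) → q = 1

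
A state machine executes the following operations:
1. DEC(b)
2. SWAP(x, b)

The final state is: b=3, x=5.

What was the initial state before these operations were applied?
b=6, x=3

Working backwards:
Final state: b=3, x=5
Before step 2 (SWAP(x, b)): b=5, x=3
Before step 1 (DEC(b)): b=6, x=3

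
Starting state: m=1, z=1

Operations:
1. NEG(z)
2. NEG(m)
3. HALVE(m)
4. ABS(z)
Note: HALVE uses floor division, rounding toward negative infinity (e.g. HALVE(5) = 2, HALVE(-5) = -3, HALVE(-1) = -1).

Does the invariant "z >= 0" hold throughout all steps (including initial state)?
No, violated after step 1

The invariant is violated after step 1.

State at each step:
Initial: m=1, z=1
After step 1: m=1, z=-1
After step 2: m=-1, z=-1
After step 3: m=-1, z=-1
After step 4: m=-1, z=1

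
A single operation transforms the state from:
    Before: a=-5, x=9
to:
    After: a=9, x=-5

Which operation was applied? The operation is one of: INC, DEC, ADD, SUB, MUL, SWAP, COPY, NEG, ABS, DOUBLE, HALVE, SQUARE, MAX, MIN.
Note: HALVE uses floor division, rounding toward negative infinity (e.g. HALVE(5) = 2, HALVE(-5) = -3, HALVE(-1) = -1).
SWAP(a, x)

Analyzing the change:
Before: a=-5, x=9
After: a=9, x=-5
Variable a changed from -5 to 9
Variable x changed from 9 to -5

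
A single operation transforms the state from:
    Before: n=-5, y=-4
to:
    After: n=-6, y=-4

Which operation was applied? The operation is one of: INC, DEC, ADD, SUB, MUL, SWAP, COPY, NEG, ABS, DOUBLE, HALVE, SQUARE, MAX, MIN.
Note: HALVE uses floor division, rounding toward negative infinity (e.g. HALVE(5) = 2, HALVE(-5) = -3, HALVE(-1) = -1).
DEC(n)

Analyzing the change:
Before: n=-5, y=-4
After: n=-6, y=-4
Variable n changed from -5 to -6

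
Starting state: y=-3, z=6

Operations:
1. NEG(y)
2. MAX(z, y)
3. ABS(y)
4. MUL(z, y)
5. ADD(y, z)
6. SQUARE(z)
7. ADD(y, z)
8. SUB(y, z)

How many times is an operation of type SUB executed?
1

Counting SUB operations:
Step 8: SUB(y, z) ← SUB
Total: 1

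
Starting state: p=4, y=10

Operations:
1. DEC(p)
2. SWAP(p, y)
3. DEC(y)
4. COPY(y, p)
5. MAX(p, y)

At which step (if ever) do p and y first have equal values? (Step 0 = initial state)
Step 4

p and y first become equal after step 4.

Comparing values at each step:
Initial: p=4, y=10
After step 1: p=3, y=10
After step 2: p=10, y=3
After step 3: p=10, y=2
After step 4: p=10, y=10 ← equal!
After step 5: p=10, y=10 ← equal!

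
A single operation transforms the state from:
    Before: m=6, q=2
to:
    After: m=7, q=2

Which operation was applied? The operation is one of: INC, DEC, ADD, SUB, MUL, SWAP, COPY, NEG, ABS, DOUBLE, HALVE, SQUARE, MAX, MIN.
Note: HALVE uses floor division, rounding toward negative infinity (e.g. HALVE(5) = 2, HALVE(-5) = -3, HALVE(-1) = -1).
INC(m)

Analyzing the change:
Before: m=6, q=2
After: m=7, q=2
Variable m changed from 6 to 7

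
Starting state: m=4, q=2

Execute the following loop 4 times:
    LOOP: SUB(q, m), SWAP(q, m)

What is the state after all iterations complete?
m=14, q=-8

Iteration trace:
Start: m=4, q=2
After iteration 1: m=-2, q=4
After iteration 2: m=6, q=-2
After iteration 3: m=-8, q=6
After iteration 4: m=14, q=-8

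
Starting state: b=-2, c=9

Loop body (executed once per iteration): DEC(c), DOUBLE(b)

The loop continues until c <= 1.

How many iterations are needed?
8

Tracing iterations:
Initial: b=-2, c=9
After iteration 1: b=-4, c=8
After iteration 2: b=-8, c=7
After iteration 3: b=-16, c=6
After iteration 4: b=-32, c=5
After iteration 5: b=-64, c=4
After iteration 6: b=-128, c=3
After iteration 7: b=-256, c=2
After iteration 8: b=-512, c=1
c <= 1 now holds, so the loop exits after 8 iterations.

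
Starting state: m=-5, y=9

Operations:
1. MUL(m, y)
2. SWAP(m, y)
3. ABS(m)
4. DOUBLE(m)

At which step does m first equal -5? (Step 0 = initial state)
Step 0

Tracing m:
Initial: m = -5 ← first occurrence
After step 1: m = -45
After step 2: m = 9
After step 3: m = 9
After step 4: m = 18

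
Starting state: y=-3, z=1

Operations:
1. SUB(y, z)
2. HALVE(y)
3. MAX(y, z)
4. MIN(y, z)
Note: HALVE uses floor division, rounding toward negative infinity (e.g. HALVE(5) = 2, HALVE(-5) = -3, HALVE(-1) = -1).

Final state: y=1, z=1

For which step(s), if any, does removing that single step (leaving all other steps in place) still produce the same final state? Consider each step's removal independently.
Step(s) 1, 2, 4

Testing removal of each single step:
Without step 1: final = y=1, z=1 (same)
Without step 2: final = y=1, z=1 (same)
Without step 3: final = y=-2, z=1 (different)
Without step 4: final = y=1, z=1 (same)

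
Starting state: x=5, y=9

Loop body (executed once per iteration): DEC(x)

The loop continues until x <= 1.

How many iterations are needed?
4

Tracing iterations:
Initial: x=5, y=9
After iteration 1: x=4, y=9
After iteration 2: x=3, y=9
After iteration 3: x=2, y=9
After iteration 4: x=1, y=9
x <= 1 now holds, so the loop exits after 4 iterations.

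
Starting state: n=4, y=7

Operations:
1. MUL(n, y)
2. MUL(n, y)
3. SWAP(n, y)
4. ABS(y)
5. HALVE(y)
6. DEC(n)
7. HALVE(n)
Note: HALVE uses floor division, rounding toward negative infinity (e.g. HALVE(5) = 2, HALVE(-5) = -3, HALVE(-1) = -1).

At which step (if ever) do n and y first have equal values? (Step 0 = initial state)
Never

n and y never become equal during execution.

Comparing values at each step:
Initial: n=4, y=7
After step 1: n=28, y=7
After step 2: n=196, y=7
After step 3: n=7, y=196
After step 4: n=7, y=196
After step 5: n=7, y=98
After step 6: n=6, y=98
After step 7: n=3, y=98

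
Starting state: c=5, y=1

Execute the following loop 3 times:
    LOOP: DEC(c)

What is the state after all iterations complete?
c=2, y=1

Iteration trace:
Start: c=5, y=1
After iteration 1: c=4, y=1
After iteration 2: c=3, y=1
After iteration 3: c=2, y=1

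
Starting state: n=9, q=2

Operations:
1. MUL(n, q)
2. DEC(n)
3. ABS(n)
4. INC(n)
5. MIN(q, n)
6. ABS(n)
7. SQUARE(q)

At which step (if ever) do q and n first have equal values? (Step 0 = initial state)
Never

q and n never become equal during execution.

Comparing values at each step:
Initial: q=2, n=9
After step 1: q=2, n=18
After step 2: q=2, n=17
After step 3: q=2, n=17
After step 4: q=2, n=18
After step 5: q=2, n=18
After step 6: q=2, n=18
After step 7: q=4, n=18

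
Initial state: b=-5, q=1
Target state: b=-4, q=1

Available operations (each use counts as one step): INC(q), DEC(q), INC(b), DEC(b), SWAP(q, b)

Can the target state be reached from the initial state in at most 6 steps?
Yes

Path (1 step): INC(b)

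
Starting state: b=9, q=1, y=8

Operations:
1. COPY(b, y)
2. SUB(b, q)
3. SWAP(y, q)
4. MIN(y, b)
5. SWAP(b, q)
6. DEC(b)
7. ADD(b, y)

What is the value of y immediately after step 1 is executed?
y = 8

Tracing y through execution:
Initial: y = 8
After step 1 (COPY(b, y)): y = 8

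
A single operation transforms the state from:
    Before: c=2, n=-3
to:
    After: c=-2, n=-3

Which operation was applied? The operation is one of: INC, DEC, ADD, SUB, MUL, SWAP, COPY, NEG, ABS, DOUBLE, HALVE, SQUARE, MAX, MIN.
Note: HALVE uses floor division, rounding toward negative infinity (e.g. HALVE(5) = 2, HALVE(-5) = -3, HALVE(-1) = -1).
NEG(c)

Analyzing the change:
Before: c=2, n=-3
After: c=-2, n=-3
Variable c changed from 2 to -2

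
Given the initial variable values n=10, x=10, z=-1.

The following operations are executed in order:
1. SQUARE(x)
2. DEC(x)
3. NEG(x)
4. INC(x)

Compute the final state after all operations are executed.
{n: 10, x: -98, z: -1}

Step-by-step execution:
Initial: n=10, x=10, z=-1
After step 1 (SQUARE(x)): n=10, x=100, z=-1
After step 2 (DEC(x)): n=10, x=99, z=-1
After step 3 (NEG(x)): n=10, x=-99, z=-1
After step 4 (INC(x)): n=10, x=-98, z=-1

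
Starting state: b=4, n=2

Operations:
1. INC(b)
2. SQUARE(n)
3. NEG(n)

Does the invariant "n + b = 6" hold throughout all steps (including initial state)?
No, violated after step 1

The invariant is violated after step 1.

State at each step:
Initial: b=4, n=2
After step 1: b=5, n=2
After step 2: b=5, n=4
After step 3: b=5, n=-4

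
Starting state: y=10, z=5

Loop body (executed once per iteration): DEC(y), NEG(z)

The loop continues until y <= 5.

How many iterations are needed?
5

Tracing iterations:
Initial: y=10, z=5
After iteration 1: y=9, z=-5
After iteration 2: y=8, z=5
After iteration 3: y=7, z=-5
After iteration 4: y=6, z=5
After iteration 5: y=5, z=-5
y <= 5 now holds, so the loop exits after 5 iterations.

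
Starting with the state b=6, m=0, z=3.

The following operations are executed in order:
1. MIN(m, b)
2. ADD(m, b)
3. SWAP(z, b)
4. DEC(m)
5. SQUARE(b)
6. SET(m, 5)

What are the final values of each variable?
{b: 9, m: 5, z: 6}

Step-by-step execution:
Initial: b=6, m=0, z=3
After step 1 (MIN(m, b)): b=6, m=0, z=3
After step 2 (ADD(m, b)): b=6, m=6, z=3
After step 3 (SWAP(z, b)): b=3, m=6, z=6
After step 4 (DEC(m)): b=3, m=5, z=6
After step 5 (SQUARE(b)): b=9, m=5, z=6
After step 6 (SET(m, 5)): b=9, m=5, z=6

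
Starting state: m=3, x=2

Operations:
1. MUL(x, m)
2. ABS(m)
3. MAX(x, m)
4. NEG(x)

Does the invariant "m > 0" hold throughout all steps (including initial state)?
Yes

The invariant holds at every step.

State at each step:
Initial: m=3, x=2
After step 1: m=3, x=6
After step 2: m=3, x=6
After step 3: m=3, x=6
After step 4: m=3, x=-6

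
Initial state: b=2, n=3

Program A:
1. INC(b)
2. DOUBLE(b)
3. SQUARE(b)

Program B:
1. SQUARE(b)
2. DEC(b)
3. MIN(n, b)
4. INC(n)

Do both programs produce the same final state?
No

Program A final state: b=36, n=3
Program B final state: b=3, n=4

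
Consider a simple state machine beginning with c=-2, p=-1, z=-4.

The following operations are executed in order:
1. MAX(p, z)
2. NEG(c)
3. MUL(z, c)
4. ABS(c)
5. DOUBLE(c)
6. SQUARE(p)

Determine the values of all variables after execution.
{c: 4, p: 1, z: -8}

Step-by-step execution:
Initial: c=-2, p=-1, z=-4
After step 1 (MAX(p, z)): c=-2, p=-1, z=-4
After step 2 (NEG(c)): c=2, p=-1, z=-4
After step 3 (MUL(z, c)): c=2, p=-1, z=-8
After step 4 (ABS(c)): c=2, p=-1, z=-8
After step 5 (DOUBLE(c)): c=4, p=-1, z=-8
After step 6 (SQUARE(p)): c=4, p=1, z=-8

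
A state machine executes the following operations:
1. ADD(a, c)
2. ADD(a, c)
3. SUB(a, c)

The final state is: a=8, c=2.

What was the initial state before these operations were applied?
a=6, c=2

Working backwards:
Final state: a=8, c=2
Before step 3 (SUB(a, c)): a=10, c=2
Before step 2 (ADD(a, c)): a=8, c=2
Before step 1 (ADD(a, c)): a=6, c=2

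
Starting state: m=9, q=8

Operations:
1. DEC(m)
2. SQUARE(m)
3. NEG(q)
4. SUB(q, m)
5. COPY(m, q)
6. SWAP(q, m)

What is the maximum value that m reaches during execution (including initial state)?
64

Values of m at each step:
Initial: m = 9
After step 1: m = 8
After step 2: m = 64 ← maximum
After step 3: m = 64
After step 4: m = 64
After step 5: m = -72
After step 6: m = -72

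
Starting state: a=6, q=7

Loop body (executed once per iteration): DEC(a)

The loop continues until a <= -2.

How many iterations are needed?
8

Tracing iterations:
Initial: a=6, q=7
After iteration 1: a=5, q=7
After iteration 2: a=4, q=7
After iteration 3: a=3, q=7
After iteration 4: a=2, q=7
After iteration 5: a=1, q=7
After iteration 6: a=0, q=7
After iteration 7: a=-1, q=7
After iteration 8: a=-2, q=7
a <= -2 now holds, so the loop exits after 8 iterations.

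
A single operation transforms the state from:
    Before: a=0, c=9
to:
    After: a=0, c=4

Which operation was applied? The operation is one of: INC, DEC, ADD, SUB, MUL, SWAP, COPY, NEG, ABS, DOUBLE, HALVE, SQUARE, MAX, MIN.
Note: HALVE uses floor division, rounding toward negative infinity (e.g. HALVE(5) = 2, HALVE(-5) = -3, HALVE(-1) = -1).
HALVE(c)

Analyzing the change:
Before: a=0, c=9
After: a=0, c=4
Variable c changed from 9 to 4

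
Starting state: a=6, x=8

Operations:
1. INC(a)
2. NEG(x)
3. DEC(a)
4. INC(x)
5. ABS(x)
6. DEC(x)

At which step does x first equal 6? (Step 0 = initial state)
Step 6

Tracing x:
Initial: x = 8
After step 1: x = 8
After step 2: x = -8
After step 3: x = -8
After step 4: x = -7
After step 5: x = 7
After step 6: x = 6 ← first occurrence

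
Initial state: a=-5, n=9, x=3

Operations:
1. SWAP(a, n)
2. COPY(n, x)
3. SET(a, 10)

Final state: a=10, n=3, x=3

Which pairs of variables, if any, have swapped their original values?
None

Comparing initial and final values:
x: 3 → 3
a: -5 → 10
n: 9 → 3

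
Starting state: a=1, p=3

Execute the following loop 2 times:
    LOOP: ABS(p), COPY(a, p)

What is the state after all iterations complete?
a=3, p=3

Iteration trace:
Start: a=1, p=3
After iteration 1: a=3, p=3
After iteration 2: a=3, p=3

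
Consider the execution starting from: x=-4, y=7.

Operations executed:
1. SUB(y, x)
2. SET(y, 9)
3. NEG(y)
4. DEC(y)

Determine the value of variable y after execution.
y = -10

Tracing execution:
Step 1: SUB(y, x) → y = 11
Step 2: SET(y, 9) → y = 9
Step 3: NEG(y) → y = -9
Step 4: DEC(y) → y = -10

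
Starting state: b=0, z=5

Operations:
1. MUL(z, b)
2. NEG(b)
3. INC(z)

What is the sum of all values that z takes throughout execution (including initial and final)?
6

Values of z at each step:
Initial: z = 5
After step 1: z = 0
After step 2: z = 0
After step 3: z = 1
Sum = 5 + 0 + 0 + 1 = 6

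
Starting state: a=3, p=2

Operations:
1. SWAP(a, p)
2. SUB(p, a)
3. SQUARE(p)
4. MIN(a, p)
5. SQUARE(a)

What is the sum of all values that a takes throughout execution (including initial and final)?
11

Values of a at each step:
Initial: a = 3
After step 1: a = 2
After step 2: a = 2
After step 3: a = 2
After step 4: a = 1
After step 5: a = 1
Sum = 3 + 2 + 2 + 2 + 1 + 1 = 11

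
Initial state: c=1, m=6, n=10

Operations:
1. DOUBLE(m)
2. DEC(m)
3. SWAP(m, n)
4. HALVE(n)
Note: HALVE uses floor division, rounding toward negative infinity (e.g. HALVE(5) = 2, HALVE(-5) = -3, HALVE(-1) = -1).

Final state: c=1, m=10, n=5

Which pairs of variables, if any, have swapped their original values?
None

Comparing initial and final values:
m: 6 → 10
c: 1 → 1
n: 10 → 5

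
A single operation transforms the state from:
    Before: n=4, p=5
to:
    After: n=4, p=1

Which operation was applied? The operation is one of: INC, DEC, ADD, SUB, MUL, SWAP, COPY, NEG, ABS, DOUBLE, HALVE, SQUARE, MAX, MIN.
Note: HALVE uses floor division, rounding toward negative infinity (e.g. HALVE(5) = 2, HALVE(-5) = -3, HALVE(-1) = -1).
SUB(p, n)

Analyzing the change:
Before: n=4, p=5
After: n=4, p=1
Variable p changed from 5 to 1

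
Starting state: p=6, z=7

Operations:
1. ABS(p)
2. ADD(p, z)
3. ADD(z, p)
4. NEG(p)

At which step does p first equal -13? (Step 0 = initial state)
Step 4

Tracing p:
Initial: p = 6
After step 1: p = 6
After step 2: p = 13
After step 3: p = 13
After step 4: p = -13 ← first occurrence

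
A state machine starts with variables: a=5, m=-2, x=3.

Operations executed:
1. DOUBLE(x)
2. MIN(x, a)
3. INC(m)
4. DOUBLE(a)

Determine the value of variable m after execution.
m = -1

Tracing execution:
Step 1: DOUBLE(x) → m = -2
Step 2: MIN(x, a) → m = -2
Step 3: INC(m) → m = -1
Step 4: DOUBLE(a) → m = -1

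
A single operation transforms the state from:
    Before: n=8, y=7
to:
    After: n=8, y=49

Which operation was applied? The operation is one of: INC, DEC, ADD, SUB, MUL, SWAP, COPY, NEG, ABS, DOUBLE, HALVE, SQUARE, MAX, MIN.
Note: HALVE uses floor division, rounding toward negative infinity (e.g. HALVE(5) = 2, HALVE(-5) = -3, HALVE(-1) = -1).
SQUARE(y)

Analyzing the change:
Before: n=8, y=7
After: n=8, y=49
Variable y changed from 7 to 49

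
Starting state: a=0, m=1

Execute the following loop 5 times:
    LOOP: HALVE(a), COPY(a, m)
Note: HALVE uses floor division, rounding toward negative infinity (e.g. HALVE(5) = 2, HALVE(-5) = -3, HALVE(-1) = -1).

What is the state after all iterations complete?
a=1, m=1

Iteration trace:
Start: a=0, m=1
After iteration 1: a=1, m=1
After iteration 2: a=1, m=1
After iteration 3: a=1, m=1
After iteration 4: a=1, m=1
After iteration 5: a=1, m=1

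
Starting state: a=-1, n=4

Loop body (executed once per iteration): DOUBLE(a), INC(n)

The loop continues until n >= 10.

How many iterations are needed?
6

Tracing iterations:
Initial: a=-1, n=4
After iteration 1: a=-2, n=5
After iteration 2: a=-4, n=6
After iteration 3: a=-8, n=7
After iteration 4: a=-16, n=8
After iteration 5: a=-32, n=9
After iteration 6: a=-64, n=10
n >= 10 now holds, so the loop exits after 6 iterations.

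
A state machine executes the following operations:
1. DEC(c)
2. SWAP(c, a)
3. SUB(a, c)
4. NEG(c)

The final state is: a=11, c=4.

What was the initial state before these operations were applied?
a=-4, c=8

Working backwards:
Final state: a=11, c=4
Before step 4 (NEG(c)): a=11, c=-4
Before step 3 (SUB(a, c)): a=7, c=-4
Before step 2 (SWAP(c, a)): a=-4, c=7
Before step 1 (DEC(c)): a=-4, c=8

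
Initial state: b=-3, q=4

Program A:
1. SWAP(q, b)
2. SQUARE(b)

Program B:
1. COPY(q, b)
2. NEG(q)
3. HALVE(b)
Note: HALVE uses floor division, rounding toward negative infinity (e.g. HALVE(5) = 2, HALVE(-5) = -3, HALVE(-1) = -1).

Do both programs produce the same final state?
No

Program A final state: b=16, q=-3
Program B final state: b=-2, q=3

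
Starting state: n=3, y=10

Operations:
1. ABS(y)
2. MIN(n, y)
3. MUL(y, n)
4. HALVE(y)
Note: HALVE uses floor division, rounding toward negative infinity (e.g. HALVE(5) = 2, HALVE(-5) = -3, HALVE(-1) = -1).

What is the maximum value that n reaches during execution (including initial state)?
3

Values of n at each step:
Initial: n = 3 ← maximum
After step 1: n = 3
After step 2: n = 3
After step 3: n = 3
After step 4: n = 3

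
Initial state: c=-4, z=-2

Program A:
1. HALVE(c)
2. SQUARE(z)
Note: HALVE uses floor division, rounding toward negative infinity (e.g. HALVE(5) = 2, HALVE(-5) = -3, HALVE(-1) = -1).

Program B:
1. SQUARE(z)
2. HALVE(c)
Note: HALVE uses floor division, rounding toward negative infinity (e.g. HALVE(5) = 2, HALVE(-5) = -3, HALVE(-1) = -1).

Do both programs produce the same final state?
Yes

Program A final state: c=-2, z=4
Program B final state: c=-2, z=4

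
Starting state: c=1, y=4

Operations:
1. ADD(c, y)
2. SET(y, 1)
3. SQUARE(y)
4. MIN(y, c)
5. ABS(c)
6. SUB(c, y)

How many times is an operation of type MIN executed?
1

Counting MIN operations:
Step 4: MIN(y, c) ← MIN
Total: 1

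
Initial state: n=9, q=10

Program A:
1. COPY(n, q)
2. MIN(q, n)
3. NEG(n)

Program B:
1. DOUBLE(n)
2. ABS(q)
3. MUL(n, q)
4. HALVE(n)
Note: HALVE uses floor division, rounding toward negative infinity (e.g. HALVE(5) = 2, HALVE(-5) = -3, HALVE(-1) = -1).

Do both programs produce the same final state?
No

Program A final state: n=-10, q=10
Program B final state: n=90, q=10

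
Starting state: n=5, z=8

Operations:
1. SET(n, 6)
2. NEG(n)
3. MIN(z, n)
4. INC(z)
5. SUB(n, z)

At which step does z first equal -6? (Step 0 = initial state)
Step 3

Tracing z:
Initial: z = 8
After step 1: z = 8
After step 2: z = 8
After step 3: z = -6 ← first occurrence
After step 4: z = -5
After step 5: z = -5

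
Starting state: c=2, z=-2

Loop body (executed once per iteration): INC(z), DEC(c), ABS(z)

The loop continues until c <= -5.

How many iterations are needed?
7

Tracing iterations:
Initial: c=2, z=-2
After iteration 1: c=1, z=1
After iteration 2: c=0, z=2
After iteration 3: c=-1, z=3
After iteration 4: c=-2, z=4
After iteration 5: c=-3, z=5
After iteration 6: c=-4, z=6
After iteration 7: c=-5, z=7
c <= -5 now holds, so the loop exits after 7 iterations.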